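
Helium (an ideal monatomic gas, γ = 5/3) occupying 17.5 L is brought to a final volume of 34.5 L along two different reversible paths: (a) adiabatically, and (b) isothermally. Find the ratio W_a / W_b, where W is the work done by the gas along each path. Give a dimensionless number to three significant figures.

Path (a) adiabatic: W = P₁V₁(1 − (V₁/V₂)^(γ−1))/(γ−1) → W_a/(P₁V₁) = 0.546.
Path (b) isothermal: W = P₁V₁ ln(V₂/V₁) → W_b/(P₁V₁) = 0.6788.
W_a / W_b = 0.546 / 0.6788 = 0.8043.

W_a / W_b ≈ 0.804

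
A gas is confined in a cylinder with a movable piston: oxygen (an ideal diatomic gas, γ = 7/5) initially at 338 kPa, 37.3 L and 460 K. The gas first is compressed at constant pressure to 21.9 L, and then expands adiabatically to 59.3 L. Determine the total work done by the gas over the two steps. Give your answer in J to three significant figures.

Step 1 (isobaric): W = PΔV = (338 kPa)(21.9 − 37.3 L) = -5205 J.
After step 1: P = 338 kPa, V = 21.9 L, T = 270.1 K.
Step 2 (adiabatic): W = (P₁V₁ − P₂V₂)/(γ−1) = (7402 − 4970)/0.4 = 6082 J.
W_total = -5205 + 6082 = 876.4 J.

W_total ≈ 876 J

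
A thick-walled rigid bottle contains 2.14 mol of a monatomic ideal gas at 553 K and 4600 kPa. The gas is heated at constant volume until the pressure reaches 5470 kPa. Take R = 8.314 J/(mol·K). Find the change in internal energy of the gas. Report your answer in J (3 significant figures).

Constant volume ⇒ W = 0, so Q = ΔU = nCᵥΔT with Cᵥ = 3R/2 = 12.47 J/(mol·K).
At constant V, T₂/T₁ = P₂/P₁ ⇒ ΔT = T₁(P₂/P₁ − 1) = 553·(5470/4600 − 1) = 104.6 K.
ΔU = (2.14)(12.47)(104.6) = 2791 J.

ΔU ≈ 2790 J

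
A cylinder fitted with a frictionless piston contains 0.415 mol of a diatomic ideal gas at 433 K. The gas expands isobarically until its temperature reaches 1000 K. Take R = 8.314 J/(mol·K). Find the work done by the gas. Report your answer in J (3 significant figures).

Isobaric: W = P ΔV = nR ΔT.
W = (0.415)(8.314)(1000 − 433) = 1956 J.

W ≈ 1960 J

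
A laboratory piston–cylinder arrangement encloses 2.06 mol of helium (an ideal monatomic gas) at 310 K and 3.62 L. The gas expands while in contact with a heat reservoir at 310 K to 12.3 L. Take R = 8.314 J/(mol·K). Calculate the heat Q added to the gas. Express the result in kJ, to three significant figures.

Isothermal ⇒ ΔU = 0, so Q = W = nRT ln(V₂/V₁).
Q = (2.06)(8.314)(310) ln(12.3/3.62) = 5309 × 1.223 = 6494 J.

Q ≈ 6.49 kJ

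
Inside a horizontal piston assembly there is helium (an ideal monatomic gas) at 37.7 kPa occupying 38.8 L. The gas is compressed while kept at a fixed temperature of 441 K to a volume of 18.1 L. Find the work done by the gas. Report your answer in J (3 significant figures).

Isothermal: W = nRT ln(V₂/V₁) = P₁V₁ ln(V₂/V₁).
P₁V₁ = (37.7 kPa)(38.8 L) = 1463 J.
W = 1463 × ln(18.1/38.8) = 1463 × -0.7625
W_by_gas = -1115 J.

W ≈ -1120 J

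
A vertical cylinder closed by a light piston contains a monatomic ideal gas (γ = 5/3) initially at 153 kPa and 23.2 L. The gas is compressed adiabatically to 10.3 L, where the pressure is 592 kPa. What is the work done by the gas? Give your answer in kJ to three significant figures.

Adiabatic: W = (P₁V₁ − P₂V₂)/(γ − 1) with γ = 5/3.
P₁V₁ = 3550 J, P₂V₂ = 6098 J.
W = (3550 − 6098) / 0.6667 = -3822 J.

W ≈ -3.82 kJ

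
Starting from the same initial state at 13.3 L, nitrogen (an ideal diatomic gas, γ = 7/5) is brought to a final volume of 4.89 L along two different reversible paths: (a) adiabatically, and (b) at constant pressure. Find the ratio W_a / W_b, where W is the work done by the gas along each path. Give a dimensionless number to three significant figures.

W_a / W_b ≈ 1.95

Path (a) adiabatic: W = P₁V₁(1 − (V₁/V₂)^(γ−1))/(γ−1) → W_a/(P₁V₁) = -1.23.
Path (b) isobaric: W = P₁(V₂ − V₁) → W_b/(P₁V₁) = -0.6323.
W_a / W_b = -1.23 / -0.6323 = 1.946.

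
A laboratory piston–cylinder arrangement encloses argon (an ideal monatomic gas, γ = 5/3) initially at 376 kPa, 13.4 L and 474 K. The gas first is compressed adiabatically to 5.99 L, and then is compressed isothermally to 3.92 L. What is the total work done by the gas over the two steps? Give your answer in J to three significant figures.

W_total ≈ -9020 J

Step 1 (adiabatic): W = (P₁V₁ − P₂V₂)/(γ−1) = (5038 − 8618)/0.667 = -5370 J.
After step 1: P = 1439 kPa, V = 5.99 L, T = 810.8 K.
Step 2 (isothermal): W = P₁V₁ ln(V₂/V₁) = (8618) ln(3.92/5.99) = -3654 J.
W_total = -5370 − 3654 = -9024 J.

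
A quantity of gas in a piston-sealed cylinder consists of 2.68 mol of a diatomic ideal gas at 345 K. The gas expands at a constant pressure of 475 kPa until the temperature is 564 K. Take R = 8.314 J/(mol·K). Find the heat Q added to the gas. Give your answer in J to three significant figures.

Isobaric: W = nRΔT = (2.68)(8.314)(219) = 4880 J.
ΔU = nCᵥΔT with Cᵥ = 5R/2: ΔU = (2.68)(20.79)(219) = 12199 J.
Q = ΔU + W = 12199 + 4880 = 17079 J.

Q ≈ 17100 J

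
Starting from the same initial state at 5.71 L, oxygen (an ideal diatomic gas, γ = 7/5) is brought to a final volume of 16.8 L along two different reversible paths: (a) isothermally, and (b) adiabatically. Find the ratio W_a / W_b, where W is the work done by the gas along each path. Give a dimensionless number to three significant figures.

Path (a) isothermal: W = P₁V₁ ln(V₂/V₁) → W_a/(P₁V₁) = 1.079.
Path (b) adiabatic: W = P₁V₁(1 − (V₁/V₂)^(γ−1))/(γ−1) → W_b/(P₁V₁) = 0.8764.
W_a / W_b = 1.079 / 0.8764 = 1.231.

W_a / W_b ≈ 1.23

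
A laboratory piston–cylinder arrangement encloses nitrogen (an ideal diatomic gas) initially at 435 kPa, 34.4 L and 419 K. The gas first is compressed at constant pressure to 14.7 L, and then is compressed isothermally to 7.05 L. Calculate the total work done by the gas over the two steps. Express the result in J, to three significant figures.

W_total ≈ -13300 J

Step 1 (isobaric): W = PΔV = (435 kPa)(14.7 − 34.4 L) = -8570 J.
After step 1: P = 435 kPa, V = 14.7 L, T = 179 K.
Step 2 (isothermal): W = P₁V₁ ln(V₂/V₁) = (6394) ln(7.05/14.7) = -4699 J.
W_total = -8570 − 4699 = -13268 J.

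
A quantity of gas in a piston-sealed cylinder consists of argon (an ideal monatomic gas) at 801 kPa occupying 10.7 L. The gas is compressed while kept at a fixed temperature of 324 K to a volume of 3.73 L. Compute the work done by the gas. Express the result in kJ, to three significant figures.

Isothermal: W = nRT ln(V₂/V₁) = P₁V₁ ln(V₂/V₁).
P₁V₁ = (801 kPa)(10.7 L) = 8571 J.
W = 8571 × ln(3.73/10.7) = 8571 × -1.054
W_by_gas = -9032 J.

W ≈ -9.03 kJ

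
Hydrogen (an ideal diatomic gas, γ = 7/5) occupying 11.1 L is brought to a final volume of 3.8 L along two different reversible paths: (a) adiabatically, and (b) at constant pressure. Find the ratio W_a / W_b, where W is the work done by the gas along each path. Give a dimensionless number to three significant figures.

Path (a) adiabatic: W = P₁V₁(1 − (V₁/V₂)^(γ−1))/(γ−1) → W_a/(P₁V₁) = -1.338.
Path (b) isobaric: W = P₁(V₂ − V₁) → W_b/(P₁V₁) = -0.6577.
W_a / W_b = -1.338 / -0.6577 = 2.035.

W_a / W_b ≈ 2.04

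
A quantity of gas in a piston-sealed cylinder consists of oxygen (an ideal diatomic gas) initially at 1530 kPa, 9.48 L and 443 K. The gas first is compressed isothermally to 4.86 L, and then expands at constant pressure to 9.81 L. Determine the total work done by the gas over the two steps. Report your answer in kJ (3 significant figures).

W_total ≈ 5.08 kJ

Step 1 (isothermal): W = P₁V₁ ln(V₂/V₁) = (14504) ln(4.86/9.48) = -9691 J.
After step 1: P = 2984 kPa, V = 4.86 L, T = 443 K.
Step 2 (isobaric): W = PΔV = (2984 kPa)(9.81 − 4.86 L) = 14773 J.
W_total = -9691 + 14773 = 5082 J.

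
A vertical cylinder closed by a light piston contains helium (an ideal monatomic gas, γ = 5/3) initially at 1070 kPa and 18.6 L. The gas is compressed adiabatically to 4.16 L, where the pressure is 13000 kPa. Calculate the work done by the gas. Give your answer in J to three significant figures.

Adiabatic: W = (P₁V₁ − P₂V₂)/(γ − 1) with γ = 5/3.
P₁V₁ = 19902 J, P₂V₂ = 54080 J.
W = (19902 − 54080) / 0.6667 = -51267 J.

W ≈ -51300 J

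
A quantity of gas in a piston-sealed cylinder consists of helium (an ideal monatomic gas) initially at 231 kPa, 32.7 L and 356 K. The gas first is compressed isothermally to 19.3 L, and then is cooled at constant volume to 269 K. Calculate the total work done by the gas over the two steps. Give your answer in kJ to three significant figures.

W_total ≈ -3.98 kJ

Step 1 (isothermal): W = P₁V₁ ln(V₂/V₁) = (7554) ln(19.3/32.7) = -3983 J.
Step 2 (isochoric): W = 0 (constant volume).
W_total = -3983 + 0 = -3983 J.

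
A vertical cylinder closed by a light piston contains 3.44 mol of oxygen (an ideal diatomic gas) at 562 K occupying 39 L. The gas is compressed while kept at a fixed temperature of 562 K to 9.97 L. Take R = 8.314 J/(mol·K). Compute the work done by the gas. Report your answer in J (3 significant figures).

W ≈ -21900 J

Isothermal: W = nRT ln(V₂/V₁).
W = (3.44)(8.314)(562) × ln(9.97/39)
  = 16073 × -1.364
W_by_gas = -21924 J.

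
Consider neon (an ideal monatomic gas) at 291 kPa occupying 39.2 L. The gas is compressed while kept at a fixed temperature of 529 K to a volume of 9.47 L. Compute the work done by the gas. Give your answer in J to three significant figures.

Isothermal: W = nRT ln(V₂/V₁) = P₁V₁ ln(V₂/V₁).
P₁V₁ = (291 kPa)(39.2 L) = 11407 J.
W = 11407 × ln(9.47/39.2) = 11407 × -1.421
W_by_gas = -16204 J.

W ≈ -16200 J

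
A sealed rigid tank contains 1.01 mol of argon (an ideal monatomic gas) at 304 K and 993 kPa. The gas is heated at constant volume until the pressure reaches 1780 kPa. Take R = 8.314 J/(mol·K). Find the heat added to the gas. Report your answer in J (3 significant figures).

Q ≈ 3030 J

Constant volume ⇒ W = 0, so Q = ΔU = nCᵥΔT with Cᵥ = 3R/2 = 12.47 J/(mol·K).
At constant V, T₂/T₁ = P₂/P₁ ⇒ ΔT = T₁(P₂/P₁ − 1) = 304·(1780/993 − 1) = 240.9 K.
ΔU = (1.01)(12.47)(240.9) = 3035 J.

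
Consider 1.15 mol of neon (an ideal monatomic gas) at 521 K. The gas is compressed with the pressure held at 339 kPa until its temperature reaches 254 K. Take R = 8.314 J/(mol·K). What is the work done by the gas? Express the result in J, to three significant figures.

Isobaric: W = P ΔV = nR ΔT.
W = (1.15)(8.314)(254 − 521) = -2553 J.

W ≈ -2550 J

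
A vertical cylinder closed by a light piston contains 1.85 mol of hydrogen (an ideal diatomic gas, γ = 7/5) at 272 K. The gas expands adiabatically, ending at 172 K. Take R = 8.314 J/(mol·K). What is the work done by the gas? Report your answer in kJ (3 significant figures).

W ≈ 3.85 kJ

Adiabatic ⇒ Q = 0, so W_by = −ΔU = nCᵥ(T₁ − T₂).
Cᵥ = 5R/2 = 20.79 J/(mol·K).
W = (1.85)(20.79)(272 − 172) = 3845 J.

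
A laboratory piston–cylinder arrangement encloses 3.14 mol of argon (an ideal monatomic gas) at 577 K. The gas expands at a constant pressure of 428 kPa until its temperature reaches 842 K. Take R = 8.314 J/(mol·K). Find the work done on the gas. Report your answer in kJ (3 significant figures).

Isobaric: W = P ΔV = nR ΔT.
W = (3.14)(8.314)(842 − 577) = 6918 J.
Work on gas = −W_by = -6918 J.

W ≈ -6.92 kJ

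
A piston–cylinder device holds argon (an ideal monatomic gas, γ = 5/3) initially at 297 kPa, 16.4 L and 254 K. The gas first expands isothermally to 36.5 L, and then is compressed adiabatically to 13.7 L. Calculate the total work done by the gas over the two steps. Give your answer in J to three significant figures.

Step 1 (isothermal): W = P₁V₁ ln(V₂/V₁) = (4871) ln(36.5/16.4) = 3897 J.
After step 1: P = 133.4 kPa, V = 36.5 L, T = 254 K.
Step 2 (adiabatic): W = (P₁V₁ − P₂V₂)/(γ−1) = (4871 − 9361)/0.667 = -6735 J.
W_total = 3897 − 6735 = -2838 J.

W_total ≈ -2840 J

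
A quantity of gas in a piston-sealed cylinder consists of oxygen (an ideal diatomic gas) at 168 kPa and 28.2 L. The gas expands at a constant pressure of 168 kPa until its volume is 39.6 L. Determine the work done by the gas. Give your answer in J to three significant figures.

W ≈ 1920 J

Isobaric: W = P ΔV.
W = (168 kPa)(39.6 − 28.2 L) = (168)(11.4) = 1915 J.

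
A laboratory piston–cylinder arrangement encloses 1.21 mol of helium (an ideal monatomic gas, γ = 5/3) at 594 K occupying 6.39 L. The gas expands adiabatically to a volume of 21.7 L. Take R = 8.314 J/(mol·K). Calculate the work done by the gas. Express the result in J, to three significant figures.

W ≈ 5000 J

Adiabatic: TV^(γ−1) = const with γ = 5/3.
T₂ = T₁ (V₁/V₂)^(γ−1) = 594 × (6.39/21.7)^0.667 = 594 × 0.4426 = 262.9 K.
W_by = nCᵥ(T₁ − T₂) = (1.21)(12.47)(594 − 262.9) = 4996 J.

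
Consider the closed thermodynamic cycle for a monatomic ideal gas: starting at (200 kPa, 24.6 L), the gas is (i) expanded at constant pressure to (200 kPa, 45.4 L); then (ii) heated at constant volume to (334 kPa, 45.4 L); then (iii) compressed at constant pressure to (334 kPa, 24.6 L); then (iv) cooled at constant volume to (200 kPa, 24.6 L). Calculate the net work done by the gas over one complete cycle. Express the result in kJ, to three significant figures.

W_net ≈ -2.79 kJ

Constant-volume legs do no work.
W(i) = (200)(45.4 − 24.6) = 4160 J; W(iii) = (334)(24.6 − 45.4) = -6947 J.
W_net = 4160 − 6947 = -2787 J (the counter-clockwise enclosed area).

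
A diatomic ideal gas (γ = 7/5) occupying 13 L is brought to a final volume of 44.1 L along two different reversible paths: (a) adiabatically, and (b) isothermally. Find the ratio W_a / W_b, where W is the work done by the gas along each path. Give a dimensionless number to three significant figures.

Path (a) adiabatic: W = P₁V₁(1 − (V₁/V₂)^(γ−1))/(γ−1) → W_a/(P₁V₁) = 0.9663.
Path (b) isothermal: W = P₁V₁ ln(V₂/V₁) → W_b/(P₁V₁) = 1.222.
W_a / W_b = 0.9663 / 1.222 = 0.7911.

W_a / W_b ≈ 0.791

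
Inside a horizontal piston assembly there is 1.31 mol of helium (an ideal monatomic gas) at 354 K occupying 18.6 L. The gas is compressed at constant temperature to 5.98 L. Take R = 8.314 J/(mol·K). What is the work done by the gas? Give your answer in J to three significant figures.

Isothermal: W = nRT ln(V₂/V₁).
W = (1.31)(8.314)(354) × ln(5.98/18.6)
  = 3856 × -1.135
W_by_gas = -4375 J.

W ≈ -4380 J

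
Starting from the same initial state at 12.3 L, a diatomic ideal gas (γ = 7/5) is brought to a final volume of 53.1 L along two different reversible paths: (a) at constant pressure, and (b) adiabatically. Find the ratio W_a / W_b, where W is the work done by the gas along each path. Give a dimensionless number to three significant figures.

Path (a) isobaric: W = P₁(V₂ − V₁) → W_a/(P₁V₁) = 3.317.
Path (b) adiabatic: W = P₁V₁(1 − (V₁/V₂)^(γ−1))/(γ−1) → W_b/(P₁V₁) = 1.107.
W_a / W_b = 3.317 / 1.107 = 2.996.

W_a / W_b ≈ 3.00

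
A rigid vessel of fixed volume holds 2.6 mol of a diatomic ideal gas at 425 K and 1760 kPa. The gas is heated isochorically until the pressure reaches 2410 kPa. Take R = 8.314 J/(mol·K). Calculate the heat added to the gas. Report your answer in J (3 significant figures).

Constant volume ⇒ W = 0, so Q = ΔU = nCᵥΔT with Cᵥ = 5R/2 = 20.79 J/(mol·K).
At constant V, T₂/T₁ = P₂/P₁ ⇒ ΔT = T₁(P₂/P₁ − 1) = 425·(2410/1760 − 1) = 157 K.
ΔU = (2.6)(20.79)(157) = 8482 J.

Q ≈ 8480 J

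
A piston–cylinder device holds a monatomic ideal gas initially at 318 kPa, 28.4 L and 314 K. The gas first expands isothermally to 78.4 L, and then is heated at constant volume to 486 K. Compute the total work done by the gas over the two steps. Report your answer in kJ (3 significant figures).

Step 1 (isothermal): W = P₁V₁ ln(V₂/V₁) = (9031) ln(78.4/28.4) = 9171 J.
Step 2 (isochoric): W = 0 (constant volume).
W_total = 9171 + 0 = 9171 J.

W_total ≈ 9.17 kJ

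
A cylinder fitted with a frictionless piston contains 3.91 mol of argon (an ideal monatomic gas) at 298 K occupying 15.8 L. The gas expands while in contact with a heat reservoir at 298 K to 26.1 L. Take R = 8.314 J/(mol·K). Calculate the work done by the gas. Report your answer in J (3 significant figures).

W ≈ 4860 J

Isothermal: W = nRT ln(V₂/V₁).
W = (3.91)(8.314)(298) × ln(26.1/15.8)
  = 9687 × 0.5019
W_by_gas = 4862 J.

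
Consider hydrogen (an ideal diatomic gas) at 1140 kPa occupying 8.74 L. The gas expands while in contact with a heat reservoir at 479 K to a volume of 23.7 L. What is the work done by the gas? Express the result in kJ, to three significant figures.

Isothermal: W = nRT ln(V₂/V₁) = P₁V₁ ln(V₂/V₁).
P₁V₁ = (1140 kPa)(8.74 L) = 9964 J.
W = 9964 × ln(23.7/8.74) = 9964 × 0.9976
W_by_gas = 9939 J.

W ≈ 9.94 kJ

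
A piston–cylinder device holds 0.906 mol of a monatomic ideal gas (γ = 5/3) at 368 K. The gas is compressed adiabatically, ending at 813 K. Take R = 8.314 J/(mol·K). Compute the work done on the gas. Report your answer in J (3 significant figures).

W ≈ 5030 J

Adiabatic ⇒ Q = 0, so W_by = −ΔU = nCᵥ(T₁ − T₂).
Cᵥ = 3R/2 = 12.47 J/(mol·K).
W = (0.906)(12.47)(368 − 813) = -5028 J.
Work on gas = −W_by = 5028 J.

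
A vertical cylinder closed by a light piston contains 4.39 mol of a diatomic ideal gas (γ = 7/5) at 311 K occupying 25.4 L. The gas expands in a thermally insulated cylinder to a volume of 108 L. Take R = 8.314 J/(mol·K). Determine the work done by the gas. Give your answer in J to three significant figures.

W ≈ 12500 J

Adiabatic: TV^(γ−1) = const with γ = 7/5.
T₂ = T₁ (V₁/V₂)^(γ−1) = 311 × (25.4/108)^0.4 = 311 × 0.5605 = 174.3 K.
W_by = nCᵥ(T₁ − T₂) = (4.39)(20.79)(311 − 174.3) = 12472 J.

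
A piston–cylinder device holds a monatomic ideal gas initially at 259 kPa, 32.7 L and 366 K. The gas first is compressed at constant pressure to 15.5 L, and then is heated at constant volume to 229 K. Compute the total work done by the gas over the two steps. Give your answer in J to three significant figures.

W_total ≈ -4450 J

Step 1 (isobaric): W = PΔV = (259 kPa)(15.5 − 32.7 L) = -4455 J.
Step 2 (isochoric): W = 0 (constant volume).
W_total = -4455 + 0 = -4455 J.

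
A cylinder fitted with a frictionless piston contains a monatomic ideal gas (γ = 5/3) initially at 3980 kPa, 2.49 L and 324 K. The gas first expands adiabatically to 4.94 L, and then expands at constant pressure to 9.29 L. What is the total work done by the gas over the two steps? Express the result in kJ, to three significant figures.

W_total ≈ 11.0 kJ

Step 1 (adiabatic): W = (P₁V₁ − P₂V₂)/(γ−1) = (9910 − 6277)/0.667 = 5450 J.
After step 1: P = 1271 kPa, V = 4.94 L, T = 205.2 K.
Step 2 (isobaric): W = PΔV = (1271 kPa)(9.29 − 4.94 L) = 5527 J.
W_total = 5450 + 5527 = 10977 J.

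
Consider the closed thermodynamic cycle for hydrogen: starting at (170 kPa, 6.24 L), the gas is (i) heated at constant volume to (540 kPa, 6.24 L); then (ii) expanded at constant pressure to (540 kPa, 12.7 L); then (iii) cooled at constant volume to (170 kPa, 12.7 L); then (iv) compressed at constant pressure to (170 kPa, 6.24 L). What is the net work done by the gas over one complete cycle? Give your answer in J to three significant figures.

Constant-volume legs do no work.
W(ii) = (540)(12.7 − 6.24) = 3488 J; W(iv) = (170)(6.24 − 12.7) = -1098 J.
W_net = 3488 − 1098 = 2390 J (the clockwise enclosed area).

W_net ≈ 2390 J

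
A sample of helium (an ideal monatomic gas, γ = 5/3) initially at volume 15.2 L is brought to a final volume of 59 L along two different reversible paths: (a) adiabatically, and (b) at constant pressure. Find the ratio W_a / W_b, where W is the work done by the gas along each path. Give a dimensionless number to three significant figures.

W_a / W_b ≈ 0.310

Path (a) adiabatic: W = P₁V₁(1 − (V₁/V₂)^(γ−1))/(γ−1) → W_a/(P₁V₁) = 0.8927.
Path (b) isobaric: W = P₁(V₂ − V₁) → W_b/(P₁V₁) = 2.882.
W_a / W_b = 0.8927 / 2.882 = 0.3098.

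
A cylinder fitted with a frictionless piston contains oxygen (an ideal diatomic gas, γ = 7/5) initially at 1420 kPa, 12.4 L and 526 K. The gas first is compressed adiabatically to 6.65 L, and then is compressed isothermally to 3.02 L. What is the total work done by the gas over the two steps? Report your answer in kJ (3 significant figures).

W_total ≈ -30.3 kJ

Step 1 (adiabatic): W = (P₁V₁ − P₂V₂)/(γ−1) = (17608 − 22592)/0.4 = -12459 J.
After step 1: P = 3397 kPa, V = 6.65 L, T = 674.9 K.
Step 2 (isothermal): W = P₁V₁ ln(V₂/V₁) = (22592) ln(3.02/6.65) = -17833 J.
W_total = -12459 − 17833 = -30292 J.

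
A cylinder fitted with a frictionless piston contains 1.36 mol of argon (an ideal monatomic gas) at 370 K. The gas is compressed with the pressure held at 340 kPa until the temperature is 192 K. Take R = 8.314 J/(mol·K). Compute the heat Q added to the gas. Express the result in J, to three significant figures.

Isobaric: W = nRΔT = (1.36)(8.314)(-178) = -2013 J.
ΔU = nCᵥΔT with Cᵥ = 3R/2: ΔU = (1.36)(12.47)(-178) = -3019 J.
Q = ΔU + W = -3019 − 2013 = -5032 J.

Q ≈ -5030 J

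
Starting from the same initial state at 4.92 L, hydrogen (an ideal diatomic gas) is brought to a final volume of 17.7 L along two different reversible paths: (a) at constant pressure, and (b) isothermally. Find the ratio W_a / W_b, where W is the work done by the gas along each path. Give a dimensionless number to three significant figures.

Path (a) isobaric: W = P₁(V₂ − V₁) → W_a/(P₁V₁) = 2.598.
Path (b) isothermal: W = P₁V₁ ln(V₂/V₁) → W_b/(P₁V₁) = 1.28.
W_a / W_b = 2.598 / 1.28 = 2.029.

W_a / W_b ≈ 2.03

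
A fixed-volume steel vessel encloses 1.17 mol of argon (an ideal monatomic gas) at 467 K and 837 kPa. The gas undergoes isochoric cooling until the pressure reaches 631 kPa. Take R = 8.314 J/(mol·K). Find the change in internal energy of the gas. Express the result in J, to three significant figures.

ΔU ≈ -1680 J

Constant volume ⇒ W = 0, so Q = ΔU = nCᵥΔT with Cᵥ = 3R/2 = 12.47 J/(mol·K).
At constant V, T₂/T₁ = P₂/P₁ ⇒ ΔT = T₁(P₂/P₁ − 1) = 467·(631/837 − 1) = -114.9 K.
ΔU = (1.17)(12.47)(-114.9) = -1677 J.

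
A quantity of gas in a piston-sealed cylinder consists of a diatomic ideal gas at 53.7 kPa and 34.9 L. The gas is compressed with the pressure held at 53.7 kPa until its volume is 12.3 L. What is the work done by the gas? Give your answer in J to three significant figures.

Isobaric: W = P ΔV.
W = (53.7 kPa)(12.3 − 34.9 L) = (53.7)(-22.6) = -1214 J.

W ≈ -1210 J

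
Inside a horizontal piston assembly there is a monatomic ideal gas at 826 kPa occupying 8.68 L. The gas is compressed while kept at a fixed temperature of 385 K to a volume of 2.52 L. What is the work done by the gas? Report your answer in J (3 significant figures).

W ≈ -8870 J

Isothermal: W = nRT ln(V₂/V₁) = P₁V₁ ln(V₂/V₁).
P₁V₁ = (826 kPa)(8.68 L) = 7170 J.
W = 7170 × ln(2.52/8.68) = 7170 × -1.237
W_by_gas = -8867 J.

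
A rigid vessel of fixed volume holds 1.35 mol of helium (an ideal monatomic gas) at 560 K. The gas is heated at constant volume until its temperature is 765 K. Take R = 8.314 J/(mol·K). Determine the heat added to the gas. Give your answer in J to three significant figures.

Q ≈ 3450 J

Constant volume ⇒ W = 0, so Q = ΔU = nCᵥΔT with Cᵥ = 3R/2 = 12.47 J/(mol·K).
ΔU = (1.35)(12.47)(765 − 560) = 3451 J.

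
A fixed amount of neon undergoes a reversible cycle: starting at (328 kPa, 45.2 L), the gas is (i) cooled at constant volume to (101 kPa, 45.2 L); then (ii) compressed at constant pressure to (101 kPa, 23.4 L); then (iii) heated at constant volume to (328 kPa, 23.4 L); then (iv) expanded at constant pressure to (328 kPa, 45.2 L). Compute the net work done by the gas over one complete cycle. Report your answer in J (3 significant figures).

Constant-volume legs do no work.
W(ii) = (101)(23.4 − 45.2) = -2202 J; W(iv) = (328)(45.2 − 23.4) = 7150 J.
W_net = -2202 + 7150 = 4949 J (the clockwise enclosed area).

W_net ≈ 4950 J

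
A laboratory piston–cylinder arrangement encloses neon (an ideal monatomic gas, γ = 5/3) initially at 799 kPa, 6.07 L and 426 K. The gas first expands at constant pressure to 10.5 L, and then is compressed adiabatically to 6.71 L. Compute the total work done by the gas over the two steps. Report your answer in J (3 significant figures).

W_total ≈ -838 J

Step 1 (isobaric): W = PΔV = (799 kPa)(10.5 − 6.07 L) = 3540 J.
After step 1: P = 799 kPa, V = 10.5 L, T = 736.9 K.
Step 2 (adiabatic): W = (P₁V₁ − P₂V₂)/(γ−1) = (8390 − 11308)/0.667 = -4378 J.
W_total = 3540 − 4378 = -838 J.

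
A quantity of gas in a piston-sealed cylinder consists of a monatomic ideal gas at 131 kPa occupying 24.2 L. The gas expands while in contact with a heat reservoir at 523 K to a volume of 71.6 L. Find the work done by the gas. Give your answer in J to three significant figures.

Isothermal: W = nRT ln(V₂/V₁) = P₁V₁ ln(V₂/V₁).
P₁V₁ = (131 kPa)(24.2 L) = 3170 J.
W = 3170 × ln(71.6/24.2) = 3170 × 1.085
W_by_gas = 3439 J.

W ≈ 3440 J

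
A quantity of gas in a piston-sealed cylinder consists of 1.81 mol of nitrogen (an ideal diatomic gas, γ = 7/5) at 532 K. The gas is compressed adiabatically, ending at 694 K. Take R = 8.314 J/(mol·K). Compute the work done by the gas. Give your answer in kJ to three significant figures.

Adiabatic ⇒ Q = 0, so W_by = −ΔU = nCᵥ(T₁ − T₂).
Cᵥ = 5R/2 = 20.79 J/(mol·K).
W = (1.81)(20.79)(532 − 694) = -6095 J.

W ≈ -6.09 kJ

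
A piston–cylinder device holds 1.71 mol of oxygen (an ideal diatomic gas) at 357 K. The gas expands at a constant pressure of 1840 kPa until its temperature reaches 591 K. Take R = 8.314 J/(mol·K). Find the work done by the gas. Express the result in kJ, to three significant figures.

W ≈ 3.33 kJ

Isobaric: W = P ΔV = nR ΔT.
W = (1.71)(8.314)(591 − 357) = 3327 J.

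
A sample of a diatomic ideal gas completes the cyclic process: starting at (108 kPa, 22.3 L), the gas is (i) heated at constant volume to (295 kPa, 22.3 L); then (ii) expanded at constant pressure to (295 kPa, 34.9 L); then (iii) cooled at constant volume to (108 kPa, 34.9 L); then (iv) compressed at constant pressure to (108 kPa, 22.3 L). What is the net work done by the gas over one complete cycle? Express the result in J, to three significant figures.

W_net ≈ 2360 J

Constant-volume legs do no work.
W(ii) = (295)(34.9 − 22.3) = 3717 J; W(iv) = (108)(22.3 − 34.9) = -1361 J.
W_net = 3717 − 1361 = 2356 J (the clockwise enclosed area).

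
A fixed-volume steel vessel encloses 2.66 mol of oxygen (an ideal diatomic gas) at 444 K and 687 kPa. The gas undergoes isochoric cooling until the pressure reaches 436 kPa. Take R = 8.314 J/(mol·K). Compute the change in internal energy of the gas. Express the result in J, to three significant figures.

Constant volume ⇒ W = 0, so Q = ΔU = nCᵥΔT with Cᵥ = 5R/2 = 20.79 J/(mol·K).
At constant V, T₂/T₁ = P₂/P₁ ⇒ ΔT = T₁(P₂/P₁ − 1) = 444·(436/687 − 1) = -162.2 K.
ΔU = (2.66)(20.79)(-162.2) = -8969 J.

ΔU ≈ -8970 J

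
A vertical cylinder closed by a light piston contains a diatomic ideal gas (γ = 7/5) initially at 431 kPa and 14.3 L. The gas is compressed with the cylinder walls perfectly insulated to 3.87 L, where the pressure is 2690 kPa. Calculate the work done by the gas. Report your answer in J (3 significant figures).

W ≈ -10600 J

Adiabatic: W = (P₁V₁ − P₂V₂)/(γ − 1) with γ = 7/5.
P₁V₁ = 6163 J, P₂V₂ = 10410 J.
W = (6163 − 10410) / 0.4 = -10618 J.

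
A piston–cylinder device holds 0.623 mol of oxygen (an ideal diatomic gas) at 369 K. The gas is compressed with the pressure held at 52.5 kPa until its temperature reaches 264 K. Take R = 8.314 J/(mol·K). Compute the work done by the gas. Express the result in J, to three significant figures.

W ≈ -544 J

Isobaric: W = P ΔV = nR ΔT.
W = (0.623)(8.314)(264 − 369) = -543.9 J.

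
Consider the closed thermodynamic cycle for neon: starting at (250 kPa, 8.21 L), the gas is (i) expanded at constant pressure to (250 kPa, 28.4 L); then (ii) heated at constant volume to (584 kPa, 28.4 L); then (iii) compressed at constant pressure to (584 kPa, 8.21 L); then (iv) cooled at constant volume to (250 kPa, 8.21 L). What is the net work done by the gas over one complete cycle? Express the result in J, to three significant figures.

Constant-volume legs do no work.
W(i) = (250)(28.4 − 8.21) = 5047 J; W(iii) = (584)(8.21 − 28.4) = -11791 J.
W_net = 5047 − 11791 = -6743 J (the counter-clockwise enclosed area).

W_net ≈ -6740 J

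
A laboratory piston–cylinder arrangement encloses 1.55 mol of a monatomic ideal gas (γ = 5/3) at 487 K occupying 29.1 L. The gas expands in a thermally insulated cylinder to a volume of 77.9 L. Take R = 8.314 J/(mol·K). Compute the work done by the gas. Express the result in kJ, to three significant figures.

W ≈ 4.53 kJ

Adiabatic: TV^(γ−1) = const with γ = 5/3.
T₂ = T₁ (V₁/V₂)^(γ−1) = 487 × (29.1/77.9)^0.667 = 487 × 0.5187 = 252.6 K.
W_by = nCᵥ(T₁ − T₂) = (1.55)(12.47)(487 − 252.6) = 4531 J.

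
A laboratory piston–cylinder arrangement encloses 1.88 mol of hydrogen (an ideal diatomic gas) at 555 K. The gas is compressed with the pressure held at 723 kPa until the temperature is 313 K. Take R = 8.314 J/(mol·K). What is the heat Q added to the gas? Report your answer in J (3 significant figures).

Isobaric: W = nRΔT = (1.88)(8.314)(-242) = -3783 J.
ΔU = nCᵥΔT with Cᵥ = 5R/2: ΔU = (1.88)(20.79)(-242) = -9456 J.
Q = ΔU + W = -9456 − 3783 = -13239 J.

Q ≈ -13200 J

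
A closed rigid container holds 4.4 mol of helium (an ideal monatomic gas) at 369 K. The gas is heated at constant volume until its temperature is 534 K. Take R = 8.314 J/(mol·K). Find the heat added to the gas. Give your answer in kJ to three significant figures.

Q ≈ 9.05 kJ

Constant volume ⇒ W = 0, so Q = ΔU = nCᵥΔT with Cᵥ = 3R/2 = 12.47 J/(mol·K).
ΔU = (4.4)(12.47)(534 − 369) = 9054 J.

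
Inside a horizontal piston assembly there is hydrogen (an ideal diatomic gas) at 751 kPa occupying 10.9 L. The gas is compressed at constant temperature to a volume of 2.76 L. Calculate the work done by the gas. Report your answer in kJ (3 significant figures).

Isothermal: W = nRT ln(V₂/V₁) = P₁V₁ ln(V₂/V₁).
P₁V₁ = (751 kPa)(10.9 L) = 8186 J.
W = 8186 × ln(2.76/10.9) = 8186 × -1.374
W_by_gas = -11244 J.

W ≈ -11.2 kJ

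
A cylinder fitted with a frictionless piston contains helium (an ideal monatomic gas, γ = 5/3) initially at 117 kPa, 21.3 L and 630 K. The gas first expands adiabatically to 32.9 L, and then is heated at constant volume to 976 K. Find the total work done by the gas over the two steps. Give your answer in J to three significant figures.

W_total ≈ 941 J

Step 1 (adiabatic): W = (P₁V₁ − P₂V₂)/(γ−1) = (2492 − 1865)/0.667 = 940.6 J.
Step 2 (isochoric): W = 0 (constant volume).
W_total = 940.6 + 0 = 940.6 J.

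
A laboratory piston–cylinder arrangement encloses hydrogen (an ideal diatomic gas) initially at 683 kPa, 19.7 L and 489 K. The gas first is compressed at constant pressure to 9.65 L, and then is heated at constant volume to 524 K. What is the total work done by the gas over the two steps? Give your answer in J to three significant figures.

W_total ≈ -6860 J

Step 1 (isobaric): W = PΔV = (683 kPa)(9.65 − 19.7 L) = -6864 J.
Step 2 (isochoric): W = 0 (constant volume).
W_total = -6864 + 0 = -6864 J.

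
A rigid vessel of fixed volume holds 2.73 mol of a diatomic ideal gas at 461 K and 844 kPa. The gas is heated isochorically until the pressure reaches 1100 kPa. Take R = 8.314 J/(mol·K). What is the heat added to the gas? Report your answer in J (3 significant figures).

Q ≈ 7930 J

Constant volume ⇒ W = 0, so Q = ΔU = nCᵥΔT with Cᵥ = 5R/2 = 20.79 J/(mol·K).
At constant V, T₂/T₁ = P₂/P₁ ⇒ ΔT = T₁(P₂/P₁ − 1) = 461·(1100/844 − 1) = 139.8 K.
ΔU = (2.73)(20.79)(139.8) = 7934 J.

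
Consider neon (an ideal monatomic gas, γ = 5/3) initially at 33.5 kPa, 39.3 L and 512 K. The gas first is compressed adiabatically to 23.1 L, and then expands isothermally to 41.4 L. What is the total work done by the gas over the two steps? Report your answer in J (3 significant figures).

Step 1 (adiabatic): W = (P₁V₁ − P₂V₂)/(γ−1) = (1317 − 1876)/0.667 = -839.6 J.
After step 1: P = 81.22 kPa, V = 23.1 L, T = 729.7 K.
Step 2 (isothermal): W = P₁V₁ ln(V₂/V₁) = (1876) ln(41.4/23.1) = 1095 J.
W_total = -839.6 + 1095 = 255.1 J.

W_total ≈ 255 J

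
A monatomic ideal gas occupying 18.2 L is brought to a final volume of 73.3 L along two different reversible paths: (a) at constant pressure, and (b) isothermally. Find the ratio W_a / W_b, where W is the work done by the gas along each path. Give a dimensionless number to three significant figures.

W_a / W_b ≈ 2.17

Path (a) isobaric: W = P₁(V₂ − V₁) → W_a/(P₁V₁) = 3.027.
Path (b) isothermal: W = P₁V₁ ln(V₂/V₁) → W_b/(P₁V₁) = 1.393.
W_a / W_b = 3.027 / 1.393 = 2.173.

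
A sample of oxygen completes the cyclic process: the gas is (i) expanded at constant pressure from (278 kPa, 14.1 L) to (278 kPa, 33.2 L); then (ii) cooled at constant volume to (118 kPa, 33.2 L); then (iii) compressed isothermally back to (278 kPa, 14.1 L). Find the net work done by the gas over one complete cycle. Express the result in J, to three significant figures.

W_net ≈ 1950 J

Leg (i): W = PΔV = (278)(33.2 − 14.1) = 5310 J.
Leg (ii): W = 0.
Leg (iii): W = PᵢVᵢ ln(V_f/Vᵢ) = (3918) ln(14.1/33.2) = -3355 J.
W_net = 5310 − 3355 = 1955 J.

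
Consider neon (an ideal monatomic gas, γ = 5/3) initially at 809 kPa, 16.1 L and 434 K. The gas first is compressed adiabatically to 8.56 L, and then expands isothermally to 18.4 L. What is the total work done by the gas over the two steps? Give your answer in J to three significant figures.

Step 1 (adiabatic): W = (P₁V₁ − P₂V₂)/(γ−1) = (13025 − 19846)/0.667 = -10232 J.
After step 1: P = 2318 kPa, V = 8.56 L, T = 661.3 K.
Step 2 (isothermal): W = P₁V₁ ln(V₂/V₁) = (19846) ln(18.4/8.56) = 15187 J.
W_total = -10232 + 15187 = 4955 J.

W_total ≈ 4960 J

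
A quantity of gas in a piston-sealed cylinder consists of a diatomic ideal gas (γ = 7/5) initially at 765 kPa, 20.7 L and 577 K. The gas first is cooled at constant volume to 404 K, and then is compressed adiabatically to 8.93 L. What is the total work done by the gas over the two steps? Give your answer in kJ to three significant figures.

W_total ≈ -11.1 kJ

Step 1 (isochoric): W = 0 (constant volume).
After step 1: P = 535.6 kPa (V unchanged).
Step 2 (adiabatic): W = (P₁V₁ − P₂V₂)/(γ−1) = (11088 − 15520)/0.4 = -11080 J.
W_total = 0 − 11080 = -11080 J.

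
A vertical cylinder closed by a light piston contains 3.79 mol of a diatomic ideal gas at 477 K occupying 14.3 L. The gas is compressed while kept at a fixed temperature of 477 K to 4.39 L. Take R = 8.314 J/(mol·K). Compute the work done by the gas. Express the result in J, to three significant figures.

W ≈ -17700 J

Isothermal: W = nRT ln(V₂/V₁).
W = (3.79)(8.314)(477) × ln(4.39/14.3)
  = 15030 × -1.181
W_by_gas = -17750 J.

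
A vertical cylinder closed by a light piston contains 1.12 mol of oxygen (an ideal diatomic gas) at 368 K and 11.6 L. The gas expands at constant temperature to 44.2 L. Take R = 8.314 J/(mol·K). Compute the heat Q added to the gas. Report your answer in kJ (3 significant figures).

Isothermal ⇒ ΔU = 0, so Q = W = nRT ln(V₂/V₁).
Q = (1.12)(8.314)(368) ln(44.2/11.6) = 3427 × 1.338 = 4584 J.

Q ≈ 4.58 kJ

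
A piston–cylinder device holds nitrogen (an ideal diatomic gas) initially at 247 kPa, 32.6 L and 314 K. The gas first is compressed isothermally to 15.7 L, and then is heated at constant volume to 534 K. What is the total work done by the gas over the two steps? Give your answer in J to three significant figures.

Step 1 (isothermal): W = P₁V₁ ln(V₂/V₁) = (8052) ln(15.7/32.6) = -5883 J.
Step 2 (isochoric): W = 0 (constant volume).
W_total = -5883 + 0 = -5883 J.

W_total ≈ -5880 J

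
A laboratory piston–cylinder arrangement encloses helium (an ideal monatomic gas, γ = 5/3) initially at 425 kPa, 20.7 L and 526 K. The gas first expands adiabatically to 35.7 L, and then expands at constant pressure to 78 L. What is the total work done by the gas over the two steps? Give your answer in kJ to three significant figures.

W_total ≈ 11.3 kJ

Step 1 (adiabatic): W = (P₁V₁ − P₂V₂)/(γ−1) = (8798 − 6117)/0.667 = 4020 J.
After step 1: P = 171.4 kPa, V = 35.7 L, T = 365.8 K.
Step 2 (isobaric): W = PΔV = (171.4 kPa)(78 − 35.7 L) = 7248 J.
W_total = 4020 + 7248 = 11269 J.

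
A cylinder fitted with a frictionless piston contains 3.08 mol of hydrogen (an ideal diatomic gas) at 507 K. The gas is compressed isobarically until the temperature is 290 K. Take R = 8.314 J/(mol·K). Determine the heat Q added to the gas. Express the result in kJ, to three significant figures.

Q ≈ -19.4 kJ

Isobaric: W = nRΔT = (3.08)(8.314)(-217) = -5557 J.
ΔU = nCᵥΔT with Cᵥ = 5R/2: ΔU = (3.08)(20.79)(-217) = -13892 J.
Q = ΔU + W = -13892 − 5557 = -19449 J.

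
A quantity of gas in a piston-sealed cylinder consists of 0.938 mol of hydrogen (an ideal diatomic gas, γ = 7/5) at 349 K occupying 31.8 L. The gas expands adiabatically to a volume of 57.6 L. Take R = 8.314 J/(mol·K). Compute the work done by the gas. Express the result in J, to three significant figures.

W ≈ 1440 J

Adiabatic: TV^(γ−1) = const with γ = 7/5.
T₂ = T₁ (V₁/V₂)^(γ−1) = 349 × (31.8/57.6)^0.4 = 349 × 0.7885 = 275.2 K.
W_by = nCᵥ(T₁ − T₂) = (0.938)(20.79)(349 − 275.2) = 1439 J.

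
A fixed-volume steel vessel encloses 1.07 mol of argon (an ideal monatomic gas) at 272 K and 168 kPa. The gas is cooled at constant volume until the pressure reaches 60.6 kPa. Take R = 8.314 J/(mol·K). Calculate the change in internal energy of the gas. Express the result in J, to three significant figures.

ΔU ≈ -2320 J

Constant volume ⇒ W = 0, so Q = ΔU = nCᵥΔT with Cᵥ = 3R/2 = 12.47 J/(mol·K).
At constant V, T₂/T₁ = P₂/P₁ ⇒ ΔT = T₁(P₂/P₁ − 1) = 272·(60.6/168 − 1) = -173.9 K.
ΔU = (1.07)(12.47)(-173.9) = -2320 J.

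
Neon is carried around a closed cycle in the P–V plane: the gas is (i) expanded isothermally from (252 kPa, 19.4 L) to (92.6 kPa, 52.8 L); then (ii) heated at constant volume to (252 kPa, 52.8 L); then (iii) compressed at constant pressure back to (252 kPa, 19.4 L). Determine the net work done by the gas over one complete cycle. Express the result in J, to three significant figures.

Leg (i): W = PᵢVᵢ ln(V_f/Vᵢ) = (4889) ln(52.8/19.4) = 4895 J.
Leg (ii): W = 0.
Leg (iii): W = PΔV = (252)(19.4 − 52.8) = -8417 J.
W_net = 4895 − 8417 = -3522 J.

W_net ≈ -3520 J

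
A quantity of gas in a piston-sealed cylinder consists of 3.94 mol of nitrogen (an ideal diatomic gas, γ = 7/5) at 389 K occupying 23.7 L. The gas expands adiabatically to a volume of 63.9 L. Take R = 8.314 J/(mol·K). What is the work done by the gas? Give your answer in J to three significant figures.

W ≈ 10400 J

Adiabatic: TV^(γ−1) = const with γ = 7/5.
T₂ = T₁ (V₁/V₂)^(γ−1) = 389 × (23.7/63.9)^0.4 = 389 × 0.6725 = 261.6 K.
W_by = nCᵥ(T₁ − T₂) = (3.94)(20.79)(389 − 261.6) = 10433 J.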